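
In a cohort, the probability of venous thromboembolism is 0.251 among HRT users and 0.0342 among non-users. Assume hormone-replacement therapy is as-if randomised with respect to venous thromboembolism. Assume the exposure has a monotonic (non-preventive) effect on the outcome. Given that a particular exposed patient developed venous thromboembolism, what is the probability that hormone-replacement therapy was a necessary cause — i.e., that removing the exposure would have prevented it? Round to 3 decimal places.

Let p₁ = 0.251, p₀ = 0.0342.
Under exogeneity and monotonicity, PN = (p₁ − p₀) / p₁.
PN = (0.251 − 0.0342) / 0.251 = 0.2168 / 0.251 ≈ 0.8637

PN ≈ 0.864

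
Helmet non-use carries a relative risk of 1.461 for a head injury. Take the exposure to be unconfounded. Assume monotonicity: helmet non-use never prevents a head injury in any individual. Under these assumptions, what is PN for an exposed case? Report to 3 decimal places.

Under exogeneity and monotonicity, PN = (RR − 1) / RR = 1 − 1/RR.
PN = (1.461 − 1) / 1.461 = 0.461 / 1.461 ≈ 0.3155

PN ≈ 0.316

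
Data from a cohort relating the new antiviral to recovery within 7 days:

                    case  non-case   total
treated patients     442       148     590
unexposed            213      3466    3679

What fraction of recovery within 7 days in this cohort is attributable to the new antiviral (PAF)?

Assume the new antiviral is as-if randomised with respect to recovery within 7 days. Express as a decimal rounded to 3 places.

p₁ = P(outcome | exposed) = 442/590 = 0.74915
p₀ = P(outcome | unexposed) = 213/3679 = 0.057896
Exposure prevalence π = 590/4269 = 0.13821; overall risk P(Y=1) = 0.15343.
Under exogeneity, PAF = [P(Y=1) − p₀]/P(Y=1).
PAF = (0.15343 − 0.057896) / 0.15343 ≈ 0.6227

PAF ≈ 0.623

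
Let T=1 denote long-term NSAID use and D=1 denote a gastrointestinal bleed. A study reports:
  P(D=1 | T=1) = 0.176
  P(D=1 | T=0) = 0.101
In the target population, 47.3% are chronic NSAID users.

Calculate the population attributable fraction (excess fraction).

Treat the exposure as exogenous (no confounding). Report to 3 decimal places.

PAF ≈ 0.260

Let p₁ = 0.176, p₀ = 0.101.
Overall risk P(Y=1) = π·p₁ + (1−π)·p₀ = 0.473×0.176 + 0.527×0.101 = 0.13647.
Under exogeneity, PAF = [P(Y=1) − p₀] / P(Y=1).
PAF = (0.13647 − 0.101) / 0.13647 ≈ 0.2599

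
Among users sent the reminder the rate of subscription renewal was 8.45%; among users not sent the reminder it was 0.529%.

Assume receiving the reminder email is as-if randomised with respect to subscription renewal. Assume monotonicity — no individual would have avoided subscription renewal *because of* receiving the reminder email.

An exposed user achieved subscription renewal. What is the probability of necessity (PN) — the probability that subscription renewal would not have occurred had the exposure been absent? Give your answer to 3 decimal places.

PN ≈ 0.937

p₁ = 0.0845, p₀ = 0.00529.
Under exogeneity and monotonicity, PN = (p₁ − p₀) / p₁.
PN = (0.0845 − 0.00529) / 0.0845 = 0.07921 / 0.0845 ≈ 0.9374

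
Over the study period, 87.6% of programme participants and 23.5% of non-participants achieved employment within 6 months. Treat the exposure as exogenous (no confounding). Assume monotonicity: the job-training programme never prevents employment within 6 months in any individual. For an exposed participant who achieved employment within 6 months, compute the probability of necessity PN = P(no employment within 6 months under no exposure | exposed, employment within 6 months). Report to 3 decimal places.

PN ≈ 0.732

p₁ = 0.876, p₀ = 0.235.
Under exogeneity and monotonicity, PN = (p₁ − p₀) / p₁.
PN = (0.876 − 0.235) / 0.876 = 0.641 / 0.876 ≈ 0.7317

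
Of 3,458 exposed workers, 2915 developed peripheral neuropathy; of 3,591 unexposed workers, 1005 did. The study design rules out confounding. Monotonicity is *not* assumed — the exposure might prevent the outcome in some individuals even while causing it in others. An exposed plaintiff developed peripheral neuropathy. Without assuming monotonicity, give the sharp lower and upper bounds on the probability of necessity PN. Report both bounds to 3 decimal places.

0.668 ≤ PN ≤ 0.854

p₁ = P(outcome | exposed) = 2915/3458 = 0.84297
p₀ = P(outcome | unexposed) = 1005/3591 = 0.27987
Under exogeneity alone the bounds on PN are max{0,(p₁−p₀)/p₁} ≤ PN ≤ min{1,(1−p₀)/p₁}.
  lower = (p₁ − p₀)/p₁ = 0.56311 / 0.84297 ≈ 0.6680
  upper = min{1, (1 − p₀)/p₁} = 0.72013 / 0.84297 ≈ 0.8543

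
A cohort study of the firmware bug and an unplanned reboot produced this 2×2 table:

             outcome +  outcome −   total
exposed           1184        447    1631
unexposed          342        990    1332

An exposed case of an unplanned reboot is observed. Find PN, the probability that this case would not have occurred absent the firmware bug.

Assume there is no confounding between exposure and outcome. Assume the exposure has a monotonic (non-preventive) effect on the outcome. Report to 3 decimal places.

PN ≈ 0.646

p₁ = P(outcome | exposed) = 1184/1631 = 0.72594
p₀ = P(outcome | unexposed) = 342/1332 = 0.25676
Under exogeneity and monotonicity, PN = (p₁ − p₀)/p₁.
PN = (0.72594 − 0.25676) / 0.72594 ≈ 0.6463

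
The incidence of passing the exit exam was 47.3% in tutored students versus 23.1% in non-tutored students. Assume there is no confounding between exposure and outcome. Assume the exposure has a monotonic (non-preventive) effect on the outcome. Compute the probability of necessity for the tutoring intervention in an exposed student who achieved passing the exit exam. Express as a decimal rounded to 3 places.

p₁ = 0.473, p₀ = 0.231.
Under exogeneity and monotonicity, PN = (p₁ − p₀) / p₁.
PN = (0.473 − 0.231) / 0.473 = 0.242 / 0.473 ≈ 0.5116

PN ≈ 0.512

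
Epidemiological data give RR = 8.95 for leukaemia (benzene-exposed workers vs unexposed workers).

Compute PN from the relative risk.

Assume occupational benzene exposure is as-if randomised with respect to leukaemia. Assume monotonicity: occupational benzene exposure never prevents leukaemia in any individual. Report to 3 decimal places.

Under exogeneity and monotonicity, PN = (RR − 1) / RR = 1 − 1/RR.
PN = (8.95 − 1) / 8.95 = 7.95 / 8.95 ≈ 0.8883

PN ≈ 0.888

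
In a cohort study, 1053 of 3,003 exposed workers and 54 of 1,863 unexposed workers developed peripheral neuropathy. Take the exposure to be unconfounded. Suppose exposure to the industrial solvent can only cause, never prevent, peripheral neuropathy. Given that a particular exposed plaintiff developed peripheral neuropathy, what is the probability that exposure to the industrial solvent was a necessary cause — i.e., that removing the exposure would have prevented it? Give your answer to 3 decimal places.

p₁ = P(outcome | exposed) = 1053/3003 = 0.35065
p₀ = P(outcome | unexposed) = 54/1863 = 0.028986
Under exogeneity and monotonicity, PN = (p₁ − p₀) / p₁.
PN = (0.35065 − 0.028986) / 0.35065 = 0.32166 / 0.35065 ≈ 0.9173

PN ≈ 0.917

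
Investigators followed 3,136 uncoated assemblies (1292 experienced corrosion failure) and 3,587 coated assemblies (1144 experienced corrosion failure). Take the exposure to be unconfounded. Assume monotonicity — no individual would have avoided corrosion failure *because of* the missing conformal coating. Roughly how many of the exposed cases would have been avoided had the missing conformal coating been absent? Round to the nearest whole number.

p₁ = P(outcome | exposed) = 1292/3136 = 0.41199
p₀ = P(outcome | unexposed) = 1144/3587 = 0.31893
PN = (p₁ − p₀)/p₁ = (0.41199 − 0.31893) / 0.41199 ≈ 0.22588.
Attributable cases ≈ PN × (exposed cases) = 0.22588 × 1292 ≈ 291.84.

about 292 cases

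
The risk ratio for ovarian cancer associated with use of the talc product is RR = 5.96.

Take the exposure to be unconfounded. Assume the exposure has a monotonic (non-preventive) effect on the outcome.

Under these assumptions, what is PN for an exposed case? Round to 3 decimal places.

Under exogeneity and monotonicity, PN = (RR − 1) / RR = 1 − 1/RR.
PN = (5.96 − 1) / 5.96 = 4.96 / 5.96 ≈ 0.8322

PN ≈ 0.832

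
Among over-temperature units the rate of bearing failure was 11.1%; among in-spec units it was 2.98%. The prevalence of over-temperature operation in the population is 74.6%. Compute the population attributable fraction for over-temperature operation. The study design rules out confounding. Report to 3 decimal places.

p₁ = 0.111, p₀ = 0.0298.
Overall risk P(Y=1) = π·p₁ + (1−π)·p₀ = 0.746×0.111 + 0.254×0.0298 = 0.090375.
Under exogeneity, PAF = [P(Y=1) − p₀] / P(Y=1).
PAF = (0.090375 − 0.0298) / 0.090375 ≈ 0.6703

PAF ≈ 0.670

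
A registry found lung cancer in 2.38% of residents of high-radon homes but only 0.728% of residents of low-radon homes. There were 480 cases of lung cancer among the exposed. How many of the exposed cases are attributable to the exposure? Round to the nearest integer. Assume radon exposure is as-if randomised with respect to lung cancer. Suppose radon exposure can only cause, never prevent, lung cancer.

p₁ = 0.0238, p₀ = 0.00728.
PN = (p₁ − p₀)/p₁ = (0.0238 − 0.00728) / 0.0238 ≈ 0.69412.
Attributable cases ≈ PN × (exposed cases) = 0.69412 × 480 ≈ 333.18.

about 333 cases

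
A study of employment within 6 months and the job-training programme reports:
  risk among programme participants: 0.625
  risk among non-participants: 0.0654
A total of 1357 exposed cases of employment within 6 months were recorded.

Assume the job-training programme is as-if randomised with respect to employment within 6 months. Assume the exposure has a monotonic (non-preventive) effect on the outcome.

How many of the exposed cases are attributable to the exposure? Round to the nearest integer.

about 1215 cases

Let p₁ = 0.625, p₀ = 0.0654.
PN = (p₁ − p₀)/p₁ = (0.625 − 0.0654) / 0.625 ≈ 0.89536.
Attributable cases ≈ PN × (exposed cases) = 0.89536 × 1357 ≈ 1215.00.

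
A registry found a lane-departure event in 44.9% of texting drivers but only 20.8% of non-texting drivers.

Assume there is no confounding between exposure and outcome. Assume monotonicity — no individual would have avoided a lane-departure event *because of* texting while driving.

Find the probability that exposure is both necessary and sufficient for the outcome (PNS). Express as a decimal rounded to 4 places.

p₁ = 0.449, p₀ = 0.208.
Under exogeneity and monotonicity, PNS = p₁ − p₀.
PNS = 0.449 − 0.208 = 0.241

PNS ≈ 0.2410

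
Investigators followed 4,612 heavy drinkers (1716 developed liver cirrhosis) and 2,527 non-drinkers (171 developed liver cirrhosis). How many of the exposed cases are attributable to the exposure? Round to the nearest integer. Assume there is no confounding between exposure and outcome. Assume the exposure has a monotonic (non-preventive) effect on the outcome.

p₁ = P(outcome | exposed) = 1716/4612 = 0.37207
p₀ = P(outcome | unexposed) = 171/2527 = 0.067669
PN = (p₁ − p₀)/p₁ = (0.37207 − 0.067669) / 0.37207 ≈ 0.81813.
Attributable cases ≈ PN × (exposed cases) = 0.81813 × 1716 ≈ 1403.91.

about 1404 cases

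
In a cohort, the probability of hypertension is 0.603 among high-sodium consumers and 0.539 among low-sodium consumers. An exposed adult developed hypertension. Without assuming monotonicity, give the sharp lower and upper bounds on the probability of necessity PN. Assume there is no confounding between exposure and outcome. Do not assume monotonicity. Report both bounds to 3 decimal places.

Let p₁ = 0.603, p₀ = 0.539.
Under exogeneity alone the bounds on PN are max{0,(p₁−p₀)/p₁} ≤ PN ≤ min{1,(1−p₀)/p₁}.
  lower = (p₁ − p₀)/p₁ = 0.064 / 0.603 ≈ 0.1061
  upper = min{1, (1 − p₀)/p₁} = 0.461 / 0.603 ≈ 0.7645

0.106 ≤ PN ≤ 0.765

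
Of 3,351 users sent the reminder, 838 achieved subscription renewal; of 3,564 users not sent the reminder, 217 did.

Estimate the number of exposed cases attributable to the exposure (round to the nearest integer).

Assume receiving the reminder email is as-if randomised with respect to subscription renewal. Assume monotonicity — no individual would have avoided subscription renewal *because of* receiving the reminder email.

p₁ = P(outcome | exposed) = 838/3351 = 0.25007
p₀ = P(outcome | unexposed) = 217/3564 = 0.060887
PN = (p₁ − p₀)/p₁ = (0.25007 − 0.060887) / 0.25007 ≈ 0.75653.
Attributable cases ≈ PN × (exposed cases) = 0.75653 × 838 ≈ 633.97.

about 634 cases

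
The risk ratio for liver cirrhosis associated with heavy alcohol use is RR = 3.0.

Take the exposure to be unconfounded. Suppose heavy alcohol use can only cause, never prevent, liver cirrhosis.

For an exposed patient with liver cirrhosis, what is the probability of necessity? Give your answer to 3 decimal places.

Under exogeneity and monotonicity, PN = (RR − 1) / RR = 1 − 1/RR.
PN = (3.0 − 1) / 3.0 = 2 / 3.0 ≈ 0.6667

PN ≈ 0.667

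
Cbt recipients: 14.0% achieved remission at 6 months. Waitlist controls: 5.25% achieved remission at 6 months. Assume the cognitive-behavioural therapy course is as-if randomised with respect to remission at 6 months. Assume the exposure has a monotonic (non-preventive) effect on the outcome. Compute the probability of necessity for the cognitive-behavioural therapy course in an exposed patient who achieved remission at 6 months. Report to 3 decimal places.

p₁ = 0.14, p₀ = 0.0525.
Under exogeneity and monotonicity, PN = (p₁ − p₀) / p₁.
PN = (0.14 − 0.0525) / 0.14 = 0.0875 / 0.14 ≈ 0.6250

PN ≈ 0.625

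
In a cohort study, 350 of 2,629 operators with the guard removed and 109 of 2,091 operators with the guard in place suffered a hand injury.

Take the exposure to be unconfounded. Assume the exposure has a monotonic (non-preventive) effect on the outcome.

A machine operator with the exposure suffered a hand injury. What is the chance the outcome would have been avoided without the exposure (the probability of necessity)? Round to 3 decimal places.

PN ≈ 0.608

p₁ = P(outcome | exposed) = 350/2629 = 0.13313
p₀ = P(outcome | unexposed) = 109/2091 = 0.052128
Under exogeneity and monotonicity, PN = (p₁ − p₀) / p₁.
PN = (0.13313 − 0.052128) / 0.13313 = 0.081002 / 0.13313 ≈ 0.6084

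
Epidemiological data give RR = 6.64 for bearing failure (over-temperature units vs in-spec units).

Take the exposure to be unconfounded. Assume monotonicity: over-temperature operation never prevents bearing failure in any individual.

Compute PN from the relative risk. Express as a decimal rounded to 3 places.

PN ≈ 0.849

Under exogeneity and monotonicity, PN = (RR − 1) / RR = 1 − 1/RR.
PN = (6.64 − 1) / 6.64 = 5.64 / 6.64 ≈ 0.8494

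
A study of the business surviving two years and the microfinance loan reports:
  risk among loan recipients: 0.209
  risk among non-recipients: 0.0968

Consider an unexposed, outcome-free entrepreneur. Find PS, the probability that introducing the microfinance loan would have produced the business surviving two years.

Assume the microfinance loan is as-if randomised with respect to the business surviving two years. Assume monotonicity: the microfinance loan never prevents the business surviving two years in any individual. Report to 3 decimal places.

PS ≈ 0.124

Let p₁ = 0.209, p₀ = 0.0968.
Under exogeneity and monotonicity, PS = (p₁ − p₀) / (1 − p₀).
PS = (0.209 − 0.0968) / (1 − 0.0968) = 0.1122 / 0.9032 ≈ 0.1242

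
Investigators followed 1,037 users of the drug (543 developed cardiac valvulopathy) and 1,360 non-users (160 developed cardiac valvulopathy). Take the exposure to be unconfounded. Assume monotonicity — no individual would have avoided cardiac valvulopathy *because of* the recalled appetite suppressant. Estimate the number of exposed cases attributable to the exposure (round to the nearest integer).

p₁ = P(outcome | exposed) = 543/1037 = 0.52363
p₀ = P(outcome | unexposed) = 160/1360 = 0.11765
PN = (p₁ − p₀)/p₁ = (0.52363 − 0.11765) / 0.52363 ≈ 0.77532.
Attributable cases ≈ PN × (exposed cases) = 0.77532 × 543 ≈ 421.00.

about 421 cases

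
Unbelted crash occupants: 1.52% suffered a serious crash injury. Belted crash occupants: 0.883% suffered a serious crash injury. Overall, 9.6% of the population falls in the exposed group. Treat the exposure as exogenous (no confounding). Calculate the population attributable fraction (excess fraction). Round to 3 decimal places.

p₁ = 0.0152, p₀ = 0.00883.
Overall risk P(Y=1) = π·p₁ + (1−π)·p₀ = 0.096×0.0152 + 0.904×0.00883 = 0.0094415.
Under exogeneity, PAF = [P(Y=1) − p₀] / P(Y=1).
PAF = (0.0094415 − 0.00883) / 0.0094415 ≈ 0.0648

PAF ≈ 0.065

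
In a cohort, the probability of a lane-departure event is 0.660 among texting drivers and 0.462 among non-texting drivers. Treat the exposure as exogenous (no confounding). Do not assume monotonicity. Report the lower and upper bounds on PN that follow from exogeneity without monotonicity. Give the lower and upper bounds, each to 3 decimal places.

Let p₁ = 0.66, p₀ = 0.462.
Under exogeneity alone the bounds on PN are max{0,(p₁−p₀)/p₁} ≤ PN ≤ min{1,(1−p₀)/p₁}.
  lower = (p₁ − p₀)/p₁ = 0.198 / 0.66 ≈ 0.3000
  upper = min{1, (1 − p₀)/p₁} = 0.538 / 0.66 ≈ 0.8152

0.300 ≤ PN ≤ 0.815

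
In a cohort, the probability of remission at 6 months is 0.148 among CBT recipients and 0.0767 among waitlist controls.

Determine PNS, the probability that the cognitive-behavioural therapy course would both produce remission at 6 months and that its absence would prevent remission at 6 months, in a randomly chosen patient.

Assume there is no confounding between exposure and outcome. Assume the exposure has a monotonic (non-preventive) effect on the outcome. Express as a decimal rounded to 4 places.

Let p₁ = 0.148, p₀ = 0.0767.
Under exogeneity and monotonicity, PNS = p₁ − p₀.
PNS = 0.148 − 0.0767 = 0.0713

PNS ≈ 0.0713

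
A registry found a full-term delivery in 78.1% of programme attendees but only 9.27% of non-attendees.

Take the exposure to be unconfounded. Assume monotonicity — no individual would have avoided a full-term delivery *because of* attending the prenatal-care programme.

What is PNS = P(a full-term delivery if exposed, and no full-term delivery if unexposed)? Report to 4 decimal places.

p₁ = 0.781, p₀ = 0.0927.
Under exogeneity and monotonicity, PNS = p₁ − p₀.
PNS = 0.781 − 0.0927 = 0.6883

PNS ≈ 0.6883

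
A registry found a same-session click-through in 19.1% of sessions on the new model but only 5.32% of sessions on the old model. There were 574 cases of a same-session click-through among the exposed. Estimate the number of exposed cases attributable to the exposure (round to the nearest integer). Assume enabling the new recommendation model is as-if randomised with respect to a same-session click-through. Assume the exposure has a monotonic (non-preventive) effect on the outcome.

about 414 cases

p₁ = 0.191, p₀ = 0.0532.
PN = (p₁ − p₀)/p₁ = (0.191 − 0.0532) / 0.191 ≈ 0.72147.
Attributable cases ≈ PN × (exposed cases) = 0.72147 × 574 ≈ 414.12.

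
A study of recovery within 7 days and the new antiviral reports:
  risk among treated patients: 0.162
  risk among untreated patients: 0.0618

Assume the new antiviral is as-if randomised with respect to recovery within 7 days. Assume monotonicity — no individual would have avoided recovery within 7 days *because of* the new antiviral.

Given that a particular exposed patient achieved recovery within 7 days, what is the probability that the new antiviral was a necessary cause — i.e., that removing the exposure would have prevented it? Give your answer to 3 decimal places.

Let p₁ = 0.162, p₀ = 0.0618.
Under exogeneity and monotonicity, PN = (p₁ − p₀) / p₁.
PN = (0.162 − 0.0618) / 0.162 = 0.1002 / 0.162 ≈ 0.6185

PN ≈ 0.619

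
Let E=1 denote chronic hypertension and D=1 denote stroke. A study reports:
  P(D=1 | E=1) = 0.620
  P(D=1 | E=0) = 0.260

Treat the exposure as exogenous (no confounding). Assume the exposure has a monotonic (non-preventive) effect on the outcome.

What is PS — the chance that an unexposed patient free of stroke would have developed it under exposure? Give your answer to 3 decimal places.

Let p₁ = 0.62, p₀ = 0.26.
Under exogeneity and monotonicity, PS = (p₁ − p₀) / (1 − p₀).
PS = (0.62 − 0.26) / (1 − 0.26) = 0.36 / 0.74 ≈ 0.4865

PS ≈ 0.486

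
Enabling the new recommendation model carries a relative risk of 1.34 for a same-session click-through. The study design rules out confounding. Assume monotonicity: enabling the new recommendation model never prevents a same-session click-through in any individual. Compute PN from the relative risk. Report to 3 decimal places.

Under exogeneity and monotonicity, PN = (RR − 1) / RR = 1 − 1/RR.
PN = (1.34 − 1) / 1.34 = 0.34 / 1.34 ≈ 0.2537

PN ≈ 0.254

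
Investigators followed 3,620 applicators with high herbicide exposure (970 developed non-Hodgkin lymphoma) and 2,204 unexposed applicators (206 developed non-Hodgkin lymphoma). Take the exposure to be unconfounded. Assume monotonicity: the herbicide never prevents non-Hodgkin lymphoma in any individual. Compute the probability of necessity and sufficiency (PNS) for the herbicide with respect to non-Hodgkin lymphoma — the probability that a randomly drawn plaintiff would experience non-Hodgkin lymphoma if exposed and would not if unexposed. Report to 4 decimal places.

p₁ = P(outcome | exposed) = 970/3620 = 0.26796
p₀ = P(outcome | unexposed) = 206/2204 = 0.093466
Under exogeneity and monotonicity, PNS = p₁ − p₀.
PNS = 0.26796 − 0.093466 = 0.17449

PNS ≈ 0.1745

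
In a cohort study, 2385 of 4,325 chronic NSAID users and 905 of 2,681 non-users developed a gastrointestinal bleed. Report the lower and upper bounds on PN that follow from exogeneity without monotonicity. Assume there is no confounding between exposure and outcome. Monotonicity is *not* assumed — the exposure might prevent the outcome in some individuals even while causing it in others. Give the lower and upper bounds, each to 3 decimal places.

0.388 ≤ PN ≤ 1.000

p₁ = P(outcome | exposed) = 2385/4325 = 0.55145
p₀ = P(outcome | unexposed) = 905/2681 = 0.33756
Under exogeneity alone the bounds on PN are max{0,(p₁−p₀)/p₁} ≤ PN ≤ min{1,(1−p₀)/p₁}.
  lower = (p₁ − p₀)/p₁ = 0.21388 / 0.55145 ≈ 0.3879
  upper = min{1, (1 − p₀)/p₁} = 0.66244 / 0.55145 ≈ 1.2013 → capped at 1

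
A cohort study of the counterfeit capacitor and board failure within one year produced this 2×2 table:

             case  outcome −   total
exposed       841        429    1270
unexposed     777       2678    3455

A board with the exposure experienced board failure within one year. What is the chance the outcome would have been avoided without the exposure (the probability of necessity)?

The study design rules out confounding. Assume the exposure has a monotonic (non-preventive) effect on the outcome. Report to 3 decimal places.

p₁ = P(outcome | exposed) = 841/1270 = 0.6622
p₀ = P(outcome | unexposed) = 777/3455 = 0.22489
Under exogeneity and monotonicity, PN = (p₁ − p₀) / p₁.
PN = (0.6622 − 0.22489) / 0.6622 = 0.43731 / 0.6622 ≈ 0.6604

PN ≈ 0.660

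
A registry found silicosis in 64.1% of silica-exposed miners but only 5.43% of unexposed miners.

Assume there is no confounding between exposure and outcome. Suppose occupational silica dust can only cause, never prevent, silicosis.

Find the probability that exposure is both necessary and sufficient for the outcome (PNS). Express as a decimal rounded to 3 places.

PNS ≈ 0.587

p₁ = 0.641, p₀ = 0.0543.
Under exogeneity and monotonicity, PNS = p₁ − p₀.
PNS = 0.641 − 0.0543 = 0.5867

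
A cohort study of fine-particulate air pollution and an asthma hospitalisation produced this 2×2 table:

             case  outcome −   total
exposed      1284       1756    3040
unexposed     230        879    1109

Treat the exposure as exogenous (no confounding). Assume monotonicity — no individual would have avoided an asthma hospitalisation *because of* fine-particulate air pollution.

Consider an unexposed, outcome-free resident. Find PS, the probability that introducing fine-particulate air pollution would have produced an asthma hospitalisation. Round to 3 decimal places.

p₁ = P(outcome | exposed) = 1284/3040 = 0.42237
p₀ = P(outcome | unexposed) = 230/1109 = 0.20739
Under exogeneity and monotonicity, PS = (p₁ − p₀)/(1 − p₀).
PS = (0.42237 − 0.20739) / 0.79261 ≈ 0.2712

PS ≈ 0.271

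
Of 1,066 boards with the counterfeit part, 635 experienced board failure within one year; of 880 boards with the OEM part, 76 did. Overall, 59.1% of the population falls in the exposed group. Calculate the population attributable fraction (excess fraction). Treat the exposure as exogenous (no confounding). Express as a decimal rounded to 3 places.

p₁ = P(outcome | exposed) = 635/1066 = 0.59568
p₀ = P(outcome | unexposed) = 76/880 = 0.086364
Overall risk P(Y=1) = π·p₁ + (1−π)·p₀ = 0.591×0.59568 + 0.409×0.086364 = 0.38737.
Under exogeneity, PAF = [P(Y=1) − p₀] / P(Y=1).
PAF = (0.38737 − 0.086364) / 0.38737 ≈ 0.7771

PAF ≈ 0.777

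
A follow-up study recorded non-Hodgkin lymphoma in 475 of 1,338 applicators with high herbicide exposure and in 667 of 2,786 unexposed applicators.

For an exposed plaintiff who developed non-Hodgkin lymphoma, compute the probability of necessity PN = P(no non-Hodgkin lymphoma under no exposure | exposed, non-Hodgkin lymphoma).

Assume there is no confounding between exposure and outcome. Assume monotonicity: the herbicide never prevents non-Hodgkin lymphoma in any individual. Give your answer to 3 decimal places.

p₁ = P(outcome | exposed) = 475/1338 = 0.35501
p₀ = P(outcome | unexposed) = 667/2786 = 0.23941
Under exogeneity and monotonicity, PN = (p₁ − p₀) / p₁.
PN = (0.35501 − 0.23941) / 0.35501 = 0.1156 / 0.35501 ≈ 0.3256

PN ≈ 0.326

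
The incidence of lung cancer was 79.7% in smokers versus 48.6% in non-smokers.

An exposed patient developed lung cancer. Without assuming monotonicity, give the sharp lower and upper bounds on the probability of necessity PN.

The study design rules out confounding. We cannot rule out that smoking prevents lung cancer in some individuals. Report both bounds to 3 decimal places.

0.390 ≤ PN ≤ 0.645

p₁ = 0.797, p₀ = 0.486.
Under exogeneity alone the bounds on PN are max{0,(p₁−p₀)/p₁} ≤ PN ≤ min{1,(1−p₀)/p₁}.
  lower = (p₁ − p₀)/p₁ = 0.311 / 0.797 ≈ 0.3902
  upper = min{1, (1 − p₀)/p₁} = 0.514 / 0.797 ≈ 0.6449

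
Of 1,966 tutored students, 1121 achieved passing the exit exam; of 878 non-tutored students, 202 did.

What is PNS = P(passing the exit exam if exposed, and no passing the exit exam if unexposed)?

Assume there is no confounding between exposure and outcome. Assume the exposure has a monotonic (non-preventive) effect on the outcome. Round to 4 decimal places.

PNS ≈ 0.3401

p₁ = P(outcome | exposed) = 1121/1966 = 0.57019
p₀ = P(outcome | unexposed) = 202/878 = 0.23007
Under exogeneity and monotonicity, PNS = p₁ − p₀.
PNS = 0.57019 − 0.23007 = 0.34012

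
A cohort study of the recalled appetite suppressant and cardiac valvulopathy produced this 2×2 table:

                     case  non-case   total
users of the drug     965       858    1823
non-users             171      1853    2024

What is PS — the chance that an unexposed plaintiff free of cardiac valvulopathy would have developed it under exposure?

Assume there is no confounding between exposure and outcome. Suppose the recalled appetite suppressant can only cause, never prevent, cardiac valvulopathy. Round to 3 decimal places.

p₁ = P(outcome | exposed) = 965/1823 = 0.52935
p₀ = P(outcome | unexposed) = 171/2024 = 0.084486
Under exogeneity and monotonicity, PS = (p₁ − p₀)/(1 − p₀).
PS = (0.52935 − 0.084486) / 0.91551 ≈ 0.4859

PS ≈ 0.486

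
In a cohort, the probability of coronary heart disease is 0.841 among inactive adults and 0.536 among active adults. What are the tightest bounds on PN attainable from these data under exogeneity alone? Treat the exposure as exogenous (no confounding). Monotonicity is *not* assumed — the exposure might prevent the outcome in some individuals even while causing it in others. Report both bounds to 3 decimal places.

0.363 ≤ PN ≤ 0.552

Let p₁ = 0.841, p₀ = 0.536.
Under exogeneity alone the bounds on PN are max{0,(p₁−p₀)/p₁} ≤ PN ≤ min{1,(1−p₀)/p₁}.
  lower = (p₁ − p₀)/p₁ = 0.305 / 0.841 ≈ 0.3627
  upper = min{1, (1 − p₀)/p₁} = 0.464 / 0.841 ≈ 0.5517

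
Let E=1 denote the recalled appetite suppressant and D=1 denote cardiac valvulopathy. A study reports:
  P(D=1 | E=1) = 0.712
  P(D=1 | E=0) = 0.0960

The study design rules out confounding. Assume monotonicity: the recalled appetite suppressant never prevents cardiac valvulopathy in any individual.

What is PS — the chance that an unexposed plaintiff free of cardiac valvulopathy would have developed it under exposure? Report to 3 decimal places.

PS ≈ 0.681

Let p₁ = 0.712, p₀ = 0.096.
Under exogeneity and monotonicity, PS = (p₁ − p₀) / (1 − p₀).
PS = (0.712 − 0.096) / (1 − 0.096) = 0.616 / 0.904 ≈ 0.6814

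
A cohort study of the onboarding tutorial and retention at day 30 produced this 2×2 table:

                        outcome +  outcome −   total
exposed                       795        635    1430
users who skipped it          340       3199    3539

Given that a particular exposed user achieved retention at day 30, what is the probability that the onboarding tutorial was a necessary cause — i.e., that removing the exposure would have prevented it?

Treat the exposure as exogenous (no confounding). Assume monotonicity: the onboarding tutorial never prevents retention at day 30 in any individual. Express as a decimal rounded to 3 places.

PN ≈ 0.827

p₁ = P(outcome | exposed) = 795/1430 = 0.55594
p₀ = P(outcome | unexposed) = 340/3539 = 0.096072
Under exogeneity and monotonicity, PN = (p₁ − p₀)/p₁.
PN = (0.55594 − 0.096072) / 0.55594 ≈ 0.8272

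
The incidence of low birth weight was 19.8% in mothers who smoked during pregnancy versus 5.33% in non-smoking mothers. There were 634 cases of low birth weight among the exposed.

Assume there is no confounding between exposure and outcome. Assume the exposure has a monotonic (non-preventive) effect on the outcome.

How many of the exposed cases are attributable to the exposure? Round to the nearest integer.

about 463 cases

p₁ = 0.198, p₀ = 0.0533.
PN = (p₁ − p₀)/p₁ = (0.198 − 0.0533) / 0.198 ≈ 0.73081.
Attributable cases ≈ PN × (exposed cases) = 0.73081 × 634 ≈ 463.33.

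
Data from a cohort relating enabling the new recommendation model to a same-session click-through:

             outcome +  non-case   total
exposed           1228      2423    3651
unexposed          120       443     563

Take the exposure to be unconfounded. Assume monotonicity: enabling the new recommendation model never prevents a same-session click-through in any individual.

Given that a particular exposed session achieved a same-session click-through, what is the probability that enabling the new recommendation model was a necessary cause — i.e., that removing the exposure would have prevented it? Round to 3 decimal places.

p₁ = P(outcome | exposed) = 1228/3651 = 0.33635
p₀ = P(outcome | unexposed) = 120/563 = 0.21314
Under exogeneity and monotonicity, PN = (p₁ − p₀)/p₁.
PN = (0.33635 − 0.21314) / 0.33635 ≈ 0.3663

PN ≈ 0.366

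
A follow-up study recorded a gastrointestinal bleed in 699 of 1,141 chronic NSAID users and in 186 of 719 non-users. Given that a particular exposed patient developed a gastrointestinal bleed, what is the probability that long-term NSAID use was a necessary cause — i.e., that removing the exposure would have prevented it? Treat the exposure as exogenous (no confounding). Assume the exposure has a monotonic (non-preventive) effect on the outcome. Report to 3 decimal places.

p₁ = P(outcome | exposed) = 699/1141 = 0.61262
p₀ = P(outcome | unexposed) = 186/719 = 0.25869
Under exogeneity and monotonicity, PN = (p₁ − p₀) / p₁.
PN = (0.61262 − 0.25869) / 0.61262 = 0.35393 / 0.61262 ≈ 0.5777

PN ≈ 0.578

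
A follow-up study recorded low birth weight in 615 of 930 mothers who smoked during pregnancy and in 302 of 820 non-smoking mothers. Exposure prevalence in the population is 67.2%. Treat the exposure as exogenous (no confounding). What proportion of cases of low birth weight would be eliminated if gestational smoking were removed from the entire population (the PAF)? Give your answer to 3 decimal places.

PAF ≈ 0.348

p₁ = P(outcome | exposed) = 615/930 = 0.66129
p₀ = P(outcome | unexposed) = 302/820 = 0.36829
Overall risk P(Y=1) = π·p₁ + (1−π)·p₀ = 0.672×0.66129 + 0.328×0.36829 = 0.56519.
Under exogeneity, PAF = [P(Y=1) − p₀] / P(Y=1).
PAF = (0.56519 − 0.36829) / 0.56519 ≈ 0.3484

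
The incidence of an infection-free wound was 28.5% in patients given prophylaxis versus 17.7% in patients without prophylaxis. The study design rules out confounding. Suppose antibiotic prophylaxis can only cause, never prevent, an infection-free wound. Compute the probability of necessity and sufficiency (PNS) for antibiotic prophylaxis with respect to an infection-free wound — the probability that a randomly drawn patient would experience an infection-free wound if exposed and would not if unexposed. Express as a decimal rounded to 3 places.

PNS ≈ 0.108

p₁ = 0.285, p₀ = 0.177.
Under exogeneity and monotonicity, PNS = p₁ − p₀.
PNS = 0.285 − 0.177 = 0.108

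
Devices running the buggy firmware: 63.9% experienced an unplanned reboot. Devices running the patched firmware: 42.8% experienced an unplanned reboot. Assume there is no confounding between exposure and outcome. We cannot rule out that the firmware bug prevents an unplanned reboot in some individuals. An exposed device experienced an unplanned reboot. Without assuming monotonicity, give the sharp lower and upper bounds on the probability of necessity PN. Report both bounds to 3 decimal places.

p₁ = 0.639, p₀ = 0.428.
Under exogeneity alone the bounds on PN are max{0,(p₁−p₀)/p₁} ≤ PN ≤ min{1,(1−p₀)/p₁}.
  lower = (p₁ − p₀)/p₁ = 0.211 / 0.639 ≈ 0.3302
  upper = min{1, (1 − p₀)/p₁} = 0.572 / 0.639 ≈ 0.8951

0.330 ≤ PN ≤ 0.895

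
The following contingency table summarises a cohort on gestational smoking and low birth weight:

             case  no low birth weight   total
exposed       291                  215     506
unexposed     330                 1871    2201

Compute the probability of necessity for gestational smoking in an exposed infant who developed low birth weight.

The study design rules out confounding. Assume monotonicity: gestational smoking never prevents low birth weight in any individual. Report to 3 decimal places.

PN ≈ 0.739

p₁ = P(outcome | exposed) = 291/506 = 0.5751
p₀ = P(outcome | unexposed) = 330/2201 = 0.14993
Under exogeneity and monotonicity, PN = (p₁ − p₀) / p₁.
PN = (0.5751 − 0.14993) / 0.5751 = 0.42517 / 0.5751 ≈ 0.7393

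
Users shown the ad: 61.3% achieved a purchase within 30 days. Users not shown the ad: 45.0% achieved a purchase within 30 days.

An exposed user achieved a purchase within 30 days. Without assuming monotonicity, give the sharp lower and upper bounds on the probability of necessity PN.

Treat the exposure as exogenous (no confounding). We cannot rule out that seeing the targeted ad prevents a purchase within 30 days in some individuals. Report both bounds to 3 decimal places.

0.266 ≤ PN ≤ 0.897

p₁ = 0.613, p₀ = 0.45.
Under exogeneity alone the bounds on PN are max{0,(p₁−p₀)/p₁} ≤ PN ≤ min{1,(1−p₀)/p₁}.
  lower = (p₁ − p₀)/p₁ = 0.163 / 0.613 ≈ 0.2659
  upper = min{1, (1 − p₀)/p₁} = 0.55 / 0.613 ≈ 0.8972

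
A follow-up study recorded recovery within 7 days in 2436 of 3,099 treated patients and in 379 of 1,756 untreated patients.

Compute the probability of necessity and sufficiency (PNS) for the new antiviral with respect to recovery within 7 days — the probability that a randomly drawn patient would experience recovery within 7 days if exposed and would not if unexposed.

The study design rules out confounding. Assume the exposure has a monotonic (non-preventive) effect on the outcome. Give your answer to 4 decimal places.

PNS ≈ 0.5702

p₁ = P(outcome | exposed) = 2436/3099 = 0.78606
p₀ = P(outcome | unexposed) = 379/1756 = 0.21583
Under exogeneity and monotonicity, PNS = p₁ − p₀.
PNS = 0.78606 − 0.21583 = 0.57023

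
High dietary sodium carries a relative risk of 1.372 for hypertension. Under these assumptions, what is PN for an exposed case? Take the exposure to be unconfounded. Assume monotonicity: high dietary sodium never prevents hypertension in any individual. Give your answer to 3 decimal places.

PN ≈ 0.271

Under exogeneity and monotonicity, PN = (RR − 1) / RR = 1 − 1/RR.
PN = (1.372 − 1) / 1.372 = 0.372 / 1.372 ≈ 0.2711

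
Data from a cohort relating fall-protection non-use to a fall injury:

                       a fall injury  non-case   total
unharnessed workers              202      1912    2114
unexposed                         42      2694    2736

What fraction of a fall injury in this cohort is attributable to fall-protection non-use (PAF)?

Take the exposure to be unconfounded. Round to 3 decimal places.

PAF ≈ 0.695

p₁ = P(outcome | exposed) = 202/2114 = 0.095553
p₀ = P(outcome | unexposed) = 42/2736 = 0.015351
Exposure prevalence π = 2114/4850 = 0.43588; overall risk P(Y=1) = 0.050309.
Under exogeneity, PAF = [P(Y=1) − p₀]/P(Y=1).
PAF = (0.050309 − 0.015351) / 0.050309 ≈ 0.6949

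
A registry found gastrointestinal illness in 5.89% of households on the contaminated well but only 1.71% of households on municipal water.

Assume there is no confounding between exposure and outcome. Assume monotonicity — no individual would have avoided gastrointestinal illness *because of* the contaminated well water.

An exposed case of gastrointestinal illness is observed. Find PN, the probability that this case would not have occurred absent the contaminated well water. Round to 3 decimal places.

PN ≈ 0.710

p₁ = 0.0589, p₀ = 0.0171.
Under exogeneity and monotonicity, PN = (p₁ − p₀) / p₁.
PN = (0.0589 − 0.0171) / 0.0589 = 0.0418 / 0.0589 ≈ 0.7097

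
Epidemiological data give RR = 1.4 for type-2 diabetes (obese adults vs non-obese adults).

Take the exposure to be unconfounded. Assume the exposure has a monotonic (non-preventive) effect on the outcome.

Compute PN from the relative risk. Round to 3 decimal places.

PN ≈ 0.286

Under exogeneity and monotonicity, PN = (RR − 1) / RR = 1 − 1/RR.
PN = (1.4 − 1) / 1.4 = 0.4 / 1.4 ≈ 0.2857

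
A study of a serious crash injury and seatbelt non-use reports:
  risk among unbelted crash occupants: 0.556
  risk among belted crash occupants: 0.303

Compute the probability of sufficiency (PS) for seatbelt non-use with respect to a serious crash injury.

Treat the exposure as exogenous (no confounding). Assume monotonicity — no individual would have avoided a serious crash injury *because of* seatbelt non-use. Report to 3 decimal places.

PS ≈ 0.363

Let p₁ = 0.556, p₀ = 0.303.
Under exogeneity and monotonicity, PS = (p₁ − p₀) / (1 − p₀).
PS = (0.556 − 0.303) / (1 − 0.303) = 0.253 / 0.697 ≈ 0.3630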